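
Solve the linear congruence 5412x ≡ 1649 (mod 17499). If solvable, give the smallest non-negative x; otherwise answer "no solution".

gcd(5412, 17499):
17499 = 3×5412 + 1263
5412 = 4×1263 + 360
1263 = 3×360 + 183
360 = 1×183 + 177
183 = 1×177 + 6
177 = 29×6 + 3
6 = 2×3 + 0
gcd = 3, but 3 ∤ 1649, so the congruence has no solution.

no solution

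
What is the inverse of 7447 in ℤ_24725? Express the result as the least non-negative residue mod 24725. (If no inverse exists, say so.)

gcd(24725, 7447) by repeated division:
24725 = 3*7447 + 2384
7447 = 3*2384 + 295
2384 = 8*295 + 24
295 = 12*24 + 7
24 = 3*7 + 3
7 = 2*3 + 1
3 = 3*1 + 0
The gcd is 1. Working backward:
1 = 7 − 2·3
1 = −2·24 + 7·7
1 = 7·295 − 86·24
1 = −86·2384 + 695·295
1 = 695·7447 − 2171·2384
1 = −2171·24725 + 7208·7447
So 7447·7208 ≡ 1 (mod 24725).

7208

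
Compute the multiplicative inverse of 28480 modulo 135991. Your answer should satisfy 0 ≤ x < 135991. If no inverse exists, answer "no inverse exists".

Run Euclid on (135991, 28480):
135991 = 4×28480 + 22071
28480 = 1×22071 + 6409
22071 = 3×6409 + 2844
6409 = 2×2844 + 721
2844 = 3×721 + 681
721 = 1×681 + 40
681 = 17×40 + 1
40 = 40×1 + 0
The gcd is 1. Working backward:
1 = 681 − 17·40
1 = −17·721 + 18·681
1 = 18·2844 − 71·721
1 = −71·6409 + 160·2844
1 = 160·22071 − 551·6409
1 = −551·28480 + 711·22071
1 = 711·135991 − 3395·28480
Thus 28480·(-3395) ≡ 1 (mod 135991); reducing, -3395 mod 135991 = 132596.

132596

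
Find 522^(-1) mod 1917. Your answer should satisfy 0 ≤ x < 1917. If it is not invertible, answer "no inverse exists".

Euclidean algorithm on 1917, 522:
1917 = 3·522 + 351
522 = 1·351 + 171
351 = 2·171 + 9
171 = 19·9 + 0
gcd(522, 1917) = 9 ≠ 1, so 522 has no multiplicative inverse modulo 1917.

no inverse exists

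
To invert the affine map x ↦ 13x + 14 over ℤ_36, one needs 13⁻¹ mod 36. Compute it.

25

Run Euclid on (36, 13):
36 = 2·13 + 10
13 = 1·10 + 3
10 = 3·3 + 1
3 = 3·1 + 0
Since gcd(13, 36) = 1, back-substitute to write 1 as a combination:
1 = 10 − 3·3
1 = −3·13 + 4·10
1 = 4·36 − 11·13
Hence 13⁻¹ ≡ -11 ≡ 25 (mod 36).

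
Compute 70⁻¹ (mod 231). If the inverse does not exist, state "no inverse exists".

no inverse exists

Compute gcd(70, 231):
231 = 3×70 + 21
70 = 3×21 + 7
21 = 3×7 + 0
gcd(70, 231) = 7 ≠ 1, so 70 has no multiplicative inverse modulo 231.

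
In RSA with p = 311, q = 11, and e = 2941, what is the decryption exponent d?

φ(n) = (p−1)(q−1) = 310·10 = 3100.
Need d with 2941·d ≡ 1 (mod 3100). Apply the extended Euclidean algorithm:
3100 = 1·2941 + 159
2941 = 18·159 + 79
159 = 2·79 + 1
79 = 79·1 + 0
Back-substitute:
1 = 159 − 2·79
1 = −2·2941 + 37·159
1 = 37·3100 − 39·2941
So 2941·(-39) ≡ 1 (mod 3100), hence d ≡ -39 ≡ 3061 (mod 3100).

3061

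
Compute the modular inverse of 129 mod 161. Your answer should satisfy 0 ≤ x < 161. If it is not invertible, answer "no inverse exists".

Apply the Euclidean algorithm to 161 and 129:
161 = 1·129 + 32
129 = 4·32 + 1
32 = 32·1 + 0
The gcd is 1. Working backward:
1 = 129 − 4·32
1 = −4·161 + 5·129
So 129·5 ≡ 1 (mod 161).

5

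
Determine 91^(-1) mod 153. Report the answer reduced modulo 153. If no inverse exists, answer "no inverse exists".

37

gcd(153, 91) by repeated division:
153 = 1×91 + 62
91 = 1×62 + 29
62 = 2×29 + 4
29 = 7×4 + 1
4 = 4×1 + 0
gcd = 1, so the inverse exists. Back-substitute:
1 = 29 − 7·4
1 = −7·62 + 15·29
1 = 15·91 − 22·62
1 = −22·153 + 37·91
So 91·37 ≡ 1 (mod 153).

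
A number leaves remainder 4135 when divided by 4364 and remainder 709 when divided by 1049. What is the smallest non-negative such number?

Write x = 4135 + 4364·k. Then 4364·k ≡ 709 − 4135 ≡ 770 (mod 1049).
Need 4364⁻¹ mod 1049. Extended Euclid on (1049, 168):
1049 = 6*168 + 41
168 = 4*41 + 4
41 = 10*4 + 1
4 = 4*1 + 0
Back-substitute:
1 = 41 − 10·4
1 = −10·168 + 41·41
1 = 41·1049 − 256·168
4364⁻¹ ≡ 793 (mod 1049), so k ≡ 793·770 ≡ 92 (mod 1049).
x = 4135 + 4364·92 = 405623.

405623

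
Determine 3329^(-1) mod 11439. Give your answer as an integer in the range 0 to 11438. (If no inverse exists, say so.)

323

gcd(11439, 3329) by repeated division:
11439 = 3×3329 + 1452
3329 = 2×1452 + 425
1452 = 3×425 + 177
425 = 2×177 + 71
177 = 2×71 + 35
71 = 2×35 + 1
35 = 35×1 + 0
gcd = 1, so the inverse exists. Back-substitute:
1 = 71 − 2·35
1 = −2·177 + 5·71
1 = 5·425 − 12·177
1 = −12·1452 + 41·425
1 = 41·3329 − 94·1452
1 = −94·11439 + 323·3329
So 3329·323 ≡ 1 (mod 11439).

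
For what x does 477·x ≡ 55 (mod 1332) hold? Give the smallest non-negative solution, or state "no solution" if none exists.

gcd(477, 1332):
1332 = 2×477 + 378
477 = 1×378 + 99
378 = 3×99 + 81
99 = 1×81 + 18
81 = 4×18 + 9
18 = 2×9 + 0
gcd = 9, but 9 ∤ 55, so the congruence has no solution.

no solution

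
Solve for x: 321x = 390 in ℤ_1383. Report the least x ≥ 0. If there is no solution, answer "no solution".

First find gcd(321, 1383):
1383 = 4·321 + 99
321 = 3·99 + 24
99 = 4·24 + 3
24 = 8·3 + 0
gcd = 3 and 3 | 390, so solutions exist. Divide through by 3: 107x ≡ 130 (mod 461).
Now find 107⁻¹ mod 461:
461 = 4*107 + 33
107 = 3*33 + 8
33 = 4*8 + 1
8 = 8*1 + 0
Back-substitute:
1 = 33 − 4·8
1 = −4·107 + 13·33
1 = 13·461 − 56·107
So 107·(-56) ≡ 1 (mod 461), i.e. 107⁻¹ ≡ 405.
Then x ≡ 405·130 ≡ 96 (mod 461); the smallest non-negative solution is x = 96.

96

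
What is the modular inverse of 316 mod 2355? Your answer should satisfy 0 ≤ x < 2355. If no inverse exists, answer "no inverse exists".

1021

gcd(2355, 316) by repeated division:
2355 = 7*316 + 143
316 = 2*143 + 30
143 = 4*30 + 23
30 = 1*23 + 7
23 = 3*7 + 2
7 = 3*2 + 1
2 = 2*1 + 0
Since gcd(316, 2355) = 1, back-substitute to write 1 as a combination:
1 = 7 − 3·2
1 = −3·23 + 10·7
1 = 10·30 − 13·23
1 = −13·143 + 62·30
1 = 62·316 − 137·143
1 = −137·2355 + 1021·316
So 316·1021 ≡ 1 (mod 2355).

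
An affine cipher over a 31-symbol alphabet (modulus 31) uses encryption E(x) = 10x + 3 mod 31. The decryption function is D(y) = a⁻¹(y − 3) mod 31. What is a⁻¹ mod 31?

28

Extended Euclidean algorithm:
31 = 3×10 + 1
10 = 10×1 + 0
The gcd is 1. Working backward:
1 = 31 − 3·10
Hence 10⁻¹ ≡ -3 ≡ 28 (mod 31).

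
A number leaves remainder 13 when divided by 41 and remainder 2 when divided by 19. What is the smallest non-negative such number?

Write x = 13 + 41·k. Then 41·k ≡ 2 − 13 ≡ 8 (mod 19).
Need 41⁻¹ mod 19. Extended Euclid on (19, 3):
19 = 6×3 + 1
3 = 3×1 + 0
Back-substitute:
1 = 19 − 6·3
41⁻¹ ≡ 13 (mod 19), so k ≡ 13·8 ≡ 9 (mod 19).
x = 13 + 41·9 = 382.

382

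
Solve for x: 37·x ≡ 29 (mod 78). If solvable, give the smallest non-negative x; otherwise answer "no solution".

First find gcd(37, 78):
78 = 2·37 + 4
37 = 9·4 + 1
4 = 4·1 + 0
gcd = 1, so a unique solution mod 78 exists.
Back-substitute for the Bézout coefficients:
1 = 37 − 9·4
1 = −9·78 + 19·37
So 37·(19) ≡ 1 (mod 78), giving 37⁻¹ ≡ 19.
x ≡ 37⁻¹·29 ≡ 19·29 ≡ 5 (mod 78).

5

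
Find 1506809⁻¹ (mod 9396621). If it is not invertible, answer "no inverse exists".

Apply the Euclidean algorithm to 9396621 and 1506809:
9396621 = 6×1506809 + 355767
1506809 = 4×355767 + 83741
355767 = 4×83741 + 20803
83741 = 4×20803 + 529
20803 = 39×529 + 172
529 = 3×172 + 13
172 = 13×13 + 3
13 = 4×3 + 1
3 = 3×1 + 0
Since gcd(1506809, 9396621) = 1, back-substitute to write 1 as a combination:
1 = 13 − 4·3
1 = −4·172 + 53·13
1 = 53·529 − 163·172
1 = −163·20803 + 6410·529
1 = 6410·83741 − 25803·20803
1 = −25803·355767 + 109622·83741
1 = 109622·1506809 − 464291·355767
1 = −464291·9396621 + 2895368·1506809
So 1506809·2895368 ≡ 1 (mod 9396621).

2895368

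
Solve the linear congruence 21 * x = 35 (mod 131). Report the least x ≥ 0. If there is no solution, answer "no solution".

89

First find gcd(21, 131):
131 = 6*21 + 5
21 = 4*5 + 1
5 = 5*1 + 0
gcd = 1, so a unique solution mod 131 exists.
Back-substitute for the Bézout coefficients:
1 = 21 − 4·5
1 = −4·131 + 25·21
So 21·(25) ≡ 1 (mod 131), giving 21⁻¹ ≡ 25.
x ≡ 21⁻¹·35 ≡ 25·35 ≡ 89 (mod 131).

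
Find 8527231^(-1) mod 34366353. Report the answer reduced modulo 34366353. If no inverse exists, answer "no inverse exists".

Apply the Euclidean algorithm to 34366353 and 8527231:
34366353 = 4*8527231 + 257429
8527231 = 33*257429 + 32074
257429 = 8*32074 + 837
32074 = 38*837 + 268
837 = 3*268 + 33
268 = 8*33 + 4
33 = 8*4 + 1
4 = 4*1 + 0
Since gcd(8527231, 34366353) = 1, back-substitute to write 1 as a combination:
1 = 33 − 8·4
1 = −8·268 + 65·33
1 = 65·837 − 203·268
1 = −203·32074 + 7779·837
1 = 7779·257429 − 62435·32074
1 = −62435·8527231 + 2068134·257429
1 = 2068134·34366353 − 8334971·8527231
Thus 8527231·(-8334971) ≡ 1 (mod 34366353); reducing, -8334971 mod 34366353 = 26031382.

26031382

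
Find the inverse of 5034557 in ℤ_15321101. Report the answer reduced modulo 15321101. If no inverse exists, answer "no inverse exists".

gcd(15321101, 5034557) by repeated division:
15321101 = 3×5034557 + 217430
5034557 = 23×217430 + 33667
217430 = 6×33667 + 15428
33667 = 2×15428 + 2811
15428 = 5×2811 + 1373
2811 = 2×1373 + 65
1373 = 21×65 + 8
65 = 8×8 + 1
8 = 8×1 + 0
The gcd is 1. Working backward:
1 = 65 − 8·8
1 = −8·1373 + 169·65
1 = 169·2811 − 346·1373
1 = −346·15428 + 1899·2811
1 = 1899·33667 − 4144·15428
1 = −4144·217430 + 26763·33667
1 = 26763·5034557 − 619693·217430
1 = −619693·15321101 + 1885842·5034557
So 5034557·1885842 ≡ 1 (mod 15321101).

1885842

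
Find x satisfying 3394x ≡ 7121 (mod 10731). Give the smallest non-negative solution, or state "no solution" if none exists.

First find gcd(3394, 10731):
10731 = 3*3394 + 549
3394 = 6*549 + 100
549 = 5*100 + 49
100 = 2*49 + 2
49 = 24*2 + 1
2 = 2*1 + 0
gcd = 1, so a unique solution mod 10731 exists.
Back-substitute for the Bézout coefficients:
1 = 49 − 24·2
1 = −24·100 + 49·49
1 = 49·549 − 269·100
1 = −269·3394 + 1663·549
1 = 1663·10731 − 5258·3394
So 3394·(-5258) ≡ 1 (mod 10731), giving 3394⁻¹ ≡ 5473.
x ≡ 3394⁻¹·7121 ≡ 5473·7121 ≡ 8972 (mod 10731).

8972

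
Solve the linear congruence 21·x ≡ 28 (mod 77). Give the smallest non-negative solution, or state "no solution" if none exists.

First find gcd(21, 77):
77 = 3×21 + 14
21 = 1×14 + 7
14 = 2×7 + 0
gcd = 7 and 7 | 28, so solutions exist. Divide through by 7: 3x ≡ 4 (mod 11).
Now find 3⁻¹ mod 11:
11 = 3×3 + 2
3 = 1×2 + 1
2 = 2×1 + 0
Back-substitute:
1 = 3 − 2
1 = −11 + 4·3
So 3⁻¹ ≡ 4 (mod 11).
Then x ≡ 4·4 ≡ 5 (mod 11); the smallest non-negative solution is x = 5.

5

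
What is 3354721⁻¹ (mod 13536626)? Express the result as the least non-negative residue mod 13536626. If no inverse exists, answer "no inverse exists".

4012747

Run Euclid on (13536626, 3354721):
13536626 = 4*3354721 + 117742
3354721 = 28*117742 + 57945
117742 = 2*57945 + 1852
57945 = 31*1852 + 533
1852 = 3*533 + 253
533 = 2*253 + 27
253 = 9*27 + 10
27 = 2*10 + 7
10 = 1*7 + 3
7 = 2*3 + 1
3 = 3*1 + 0
The gcd is 1. Working backward:
1 = 7 − 2·3
1 = −2·10 + 3·7
1 = 3·27 − 8·10
1 = −8·253 + 75·27
1 = 75·533 − 158·253
1 = −158·1852 + 549·533
1 = 549·57945 − 17177·1852
1 = −17177·117742 + 34903·57945
1 = 34903·3354721 − 994461·117742
1 = −994461·13536626 + 4012747·3354721
So 3354721·4012747 ≡ 1 (mod 13536626).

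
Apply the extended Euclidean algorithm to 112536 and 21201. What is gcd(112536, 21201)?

Apply Euclid's algorithm to 112536 and 21201:
112536 = 5*21201 + 6531
21201 = 3*6531 + 1608
6531 = 4*1608 + 99
1608 = 16*99 + 24
99 = 4*24 + 3
24 = 8*3 + 0
gcd(112536, 21201) = 3.
Working backward:
3 = 99 − 4·24
3 = −4·1608 + 65·99
3 = 65·6531 − 264·1608
3 = −264·21201 + 857·6531
3 = 857·112536 − 4549·21201
So 3 = (857)·112536 + (-4549)·21201.

3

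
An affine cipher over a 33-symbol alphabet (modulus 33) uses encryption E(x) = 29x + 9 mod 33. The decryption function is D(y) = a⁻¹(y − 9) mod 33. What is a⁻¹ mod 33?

8

Run Euclid on (33, 29):
33 = 1×29 + 4
29 = 7×4 + 1
4 = 4×1 + 0
gcd = 1, so the inverse exists. Back-substitute:
1 = 29 − 7·4
1 = −7·33 + 8·29
So 29·8 ≡ 1 (mod 33).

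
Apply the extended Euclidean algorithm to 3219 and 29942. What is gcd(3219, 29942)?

1

Repeated division:
29942 = 9*3219 + 971
3219 = 3*971 + 306
971 = 3*306 + 53
306 = 5*53 + 41
53 = 1*41 + 12
41 = 3*12 + 5
12 = 2*5 + 2
5 = 2*2 + 1
2 = 2*1 + 0
gcd(3219, 29942) = 1.
Express as a combination:
1 = 5 − 2·2
1 = −2·12 + 5·5
1 = 5·41 − 17·12
1 = −17·53 + 22·41
1 = 22·306 − 127·53
1 = −127·971 + 403·306
1 = 403·3219 − 1336·971
1 = −1336·29942 + 12427·3219
So 1 = (-1336)·29942 + (12427)·3219.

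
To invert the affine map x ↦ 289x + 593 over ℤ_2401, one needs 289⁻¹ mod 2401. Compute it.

2293

gcd(2401, 289) by repeated division:
2401 = 8·289 + 89
289 = 3·89 + 22
89 = 4·22 + 1
22 = 22·1 + 0
gcd = 1, so the inverse exists. Back-substitute:
1 = 89 − 4·22
1 = −4·289 + 13·89
1 = 13·2401 − 108·289
Thus 289·(-108) ≡ 1 (mod 2401); reducing, -108 mod 2401 = 2293.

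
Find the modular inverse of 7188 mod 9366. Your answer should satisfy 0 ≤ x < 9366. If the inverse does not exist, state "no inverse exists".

Compute gcd(7188, 9366):
9366 = 1·7188 + 2178
7188 = 3·2178 + 654
2178 = 3·654 + 216
654 = 3·216 + 6
216 = 36·6 + 0
gcd(7188, 9366) = 6 ≠ 1, so 7188 has no multiplicative inverse modulo 9366.

no inverse exists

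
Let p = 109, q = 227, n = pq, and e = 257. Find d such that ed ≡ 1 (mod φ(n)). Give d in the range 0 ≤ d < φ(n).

φ(n) = (p−1)(q−1) = 108·226 = 24408.
Need d with 257·d ≡ 1 (mod 24408). Apply the extended Euclidean algorithm:
24408 = 94×257 + 250
257 = 1×250 + 7
250 = 35×7 + 5
7 = 1×5 + 2
5 = 2×2 + 1
2 = 2×1 + 0
Back-substitute:
1 = 5 − 2·2
1 = −2·7 + 3·5
1 = 3·250 − 107·7
1 = −107·257 + 110·250
1 = 110·24408 − 10447·257
So 257·(-10447) ≡ 1 (mod 24408), hence d ≡ -10447 ≡ 13961 (mod 24408).

13961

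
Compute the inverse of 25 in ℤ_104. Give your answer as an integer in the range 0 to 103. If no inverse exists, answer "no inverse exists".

gcd(104, 25) by repeated division:
104 = 4*25 + 4
25 = 6*4 + 1
4 = 4*1 + 0
Since gcd(25, 104) = 1, back-substitute to write 1 as a combination:
1 = 25 − 6·4
1 = −6·104 + 25·25
So 25·25 ≡ 1 (mod 104).

25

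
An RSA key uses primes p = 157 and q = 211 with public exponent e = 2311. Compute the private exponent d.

31711

φ(n) = (p−1)(q−1) = 156·210 = 32760.
Need d with 2311·d ≡ 1 (mod 32760). Apply the extended Euclidean algorithm:
32760 = 14*2311 + 406
2311 = 5*406 + 281
406 = 1*281 + 125
281 = 2*125 + 31
125 = 4*31 + 1
31 = 31*1 + 0
Back-substitute:
1 = 125 − 4·31
1 = −4·281 + 9·125
1 = 9·406 − 13·281
1 = −13·2311 + 74·406
1 = 74·32760 − 1049·2311
So 2311·(-1049) ≡ 1 (mod 32760), hence d ≡ -1049 ≡ 31711 (mod 32760).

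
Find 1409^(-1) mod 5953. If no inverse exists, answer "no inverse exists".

169

gcd(5953, 1409) by repeated division:
5953 = 4·1409 + 317
1409 = 4·317 + 141
317 = 2·141 + 35
141 = 4·35 + 1
35 = 35·1 + 0
gcd = 1, so the inverse exists. Back-substitute:
1 = 141 − 4·35
1 = −4·317 + 9·141
1 = 9·1409 − 40·317
1 = −40·5953 + 169·1409
So 1409·169 ≡ 1 (mod 5953).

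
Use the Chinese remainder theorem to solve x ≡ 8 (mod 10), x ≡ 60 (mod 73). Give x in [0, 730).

Write x = 8 + 10·k. Then 10·k ≡ 60 − 8 ≡ 52 (mod 73).
Need 10⁻¹ mod 73. Extended Euclid on (73, 10):
73 = 7×10 + 3
10 = 3×3 + 1
3 = 3×1 + 0
Back-substitute:
1 = 10 − 3·3
1 = −3·73 + 22·10
10⁻¹ ≡ 22 (mod 73), so k ≡ 22·52 ≡ 49 (mod 73).
x = 8 + 10·49 = 498.

498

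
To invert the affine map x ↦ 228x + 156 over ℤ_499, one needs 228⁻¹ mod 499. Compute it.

Extended Euclidean algorithm:
499 = 2·228 + 43
228 = 5·43 + 13
43 = 3·13 + 4
13 = 3·4 + 1
4 = 4·1 + 0
The gcd is 1. Working backward:
1 = 13 − 3·4
1 = −3·43 + 10·13
1 = 10·228 − 53·43
1 = −53·499 + 116·228
So 228·116 ≡ 1 (mod 499).

116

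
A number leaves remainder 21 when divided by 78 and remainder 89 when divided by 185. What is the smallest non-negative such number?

Write x = 21 + 78·k. Then 78·k ≡ 89 − 21 ≡ 68 (mod 185).
Need 78⁻¹ mod 185. Extended Euclid on (185, 78):
185 = 2×78 + 29
78 = 2×29 + 20
29 = 1×20 + 9
20 = 2×9 + 2
9 = 4×2 + 1
2 = 2×1 + 0
Back-substitute:
1 = 9 − 4·2
1 = −4·20 + 9·9
1 = 9·29 − 13·20
1 = −13·78 + 35·29
1 = 35·185 − 83·78
78⁻¹ ≡ 102 (mod 185), so k ≡ 102·68 ≡ 91 (mod 185).
x = 21 + 78·91 = 7119.

7119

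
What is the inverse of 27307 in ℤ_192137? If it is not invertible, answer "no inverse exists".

Apply the Euclidean algorithm to 192137 and 27307:
192137 = 7*27307 + 988
27307 = 27*988 + 631
988 = 1*631 + 357
631 = 1*357 + 274
357 = 1*274 + 83
274 = 3*83 + 25
83 = 3*25 + 8
25 = 3*8 + 1
8 = 8*1 + 0
Since gcd(27307, 192137) = 1, back-substitute to write 1 as a combination:
1 = 25 − 3·8
1 = −3·83 + 10·25
1 = 10·274 − 33·83
1 = −33·357 + 43·274
1 = 43·631 − 76·357
1 = −76·988 + 119·631
1 = 119·27307 − 3289·988
1 = −3289·192137 + 23142·27307
So 27307·23142 ≡ 1 (mod 192137).

23142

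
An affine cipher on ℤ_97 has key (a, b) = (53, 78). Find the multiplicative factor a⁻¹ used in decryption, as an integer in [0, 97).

11

Apply the Euclidean algorithm to 97 and 53:
97 = 1×53 + 44
53 = 1×44 + 9
44 = 4×9 + 8
9 = 1×8 + 1
8 = 8×1 + 0
Since gcd(53, 97) = 1, back-substitute to write 1 as a combination:
1 = 9 − 8
1 = −44 + 5·9
1 = 5·53 − 6·44
1 = −6·97 + 11·53
So 53·11 ≡ 1 (mod 97).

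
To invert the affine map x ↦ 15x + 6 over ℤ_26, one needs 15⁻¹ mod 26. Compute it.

7

Apply the Euclidean algorithm to 26 and 15:
26 = 1×15 + 11
15 = 1×11 + 4
11 = 2×4 + 3
4 = 1×3 + 1
3 = 3×1 + 0
The gcd is 1. Working backward:
1 = 4 − 3
1 = −11 + 3·4
1 = 3·15 − 4·11
1 = −4·26 + 7·15
So 15·7 ≡ 1 (mod 26).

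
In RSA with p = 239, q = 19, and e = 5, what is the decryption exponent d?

857

φ(n) = (p−1)(q−1) = 238·18 = 4284.
Need d with 5·d ≡ 1 (mod 4284). Apply the extended Euclidean algorithm:
4284 = 856*5 + 4
5 = 1*4 + 1
4 = 4*1 + 0
Back-substitute:
1 = 5 − 4
1 = −4284 + 857·5
So 5·857 ≡ 1 (mod 4284), hence d = 857.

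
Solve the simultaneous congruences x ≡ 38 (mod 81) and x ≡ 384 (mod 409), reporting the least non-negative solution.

Write x = 38 + 81·k. Then 81·k ≡ 384 − 38 ≡ 346 (mod 409).
Need 81⁻¹ mod 409. Extended Euclid on (409, 81):
409 = 5·81 + 4
81 = 20·4 + 1
4 = 4·1 + 0
Back-substitute:
1 = 81 − 20·4
1 = −20·409 + 101·81
81⁻¹ ≡ 101 (mod 409), so k ≡ 101·346 ≡ 181 (mod 409).
x = 38 + 81·181 = 14699.

14699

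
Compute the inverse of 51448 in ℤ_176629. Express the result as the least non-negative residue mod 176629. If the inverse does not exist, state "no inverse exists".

25141

Extended Euclidean algorithm:
176629 = 3·51448 + 22285
51448 = 2·22285 + 6878
22285 = 3·6878 + 1651
6878 = 4·1651 + 274
1651 = 6·274 + 7
274 = 39·7 + 1
7 = 7·1 + 0
The gcd is 1. Working backward:
1 = 274 − 39·7
1 = −39·1651 + 235·274
1 = 235·6878 − 979·1651
1 = −979·22285 + 3172·6878
1 = 3172·51448 − 7323·22285
1 = −7323·176629 + 25141·51448
So 51448·25141 ≡ 1 (mod 176629).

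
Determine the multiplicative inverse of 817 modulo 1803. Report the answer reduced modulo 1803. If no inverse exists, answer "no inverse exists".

64

Extended Euclidean algorithm:
1803 = 2·817 + 169
817 = 4·169 + 141
169 = 1·141 + 28
141 = 5·28 + 1
28 = 28·1 + 0
The gcd is 1. Working backward:
1 = 141 − 5·28
1 = −5·169 + 6·141
1 = 6·817 − 29·169
1 = −29·1803 + 64·817
So 817·64 ≡ 1 (mod 1803).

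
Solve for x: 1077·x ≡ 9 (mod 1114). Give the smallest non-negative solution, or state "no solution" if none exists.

903

First find gcd(1077, 1114):
1114 = 1×1077 + 37
1077 = 29×37 + 4
37 = 9×4 + 1
4 = 4×1 + 0
gcd = 1, so a unique solution mod 1114 exists.
Back-substitute for the Bézout coefficients:
1 = 37 − 9·4
1 = −9·1077 + 262·37
1 = 262·1114 − 271·1077
So 1077·(-271) ≡ 1 (mod 1114), giving 1077⁻¹ ≡ 843.
x ≡ 1077⁻¹·9 ≡ 843·9 ≡ 903 (mod 1114).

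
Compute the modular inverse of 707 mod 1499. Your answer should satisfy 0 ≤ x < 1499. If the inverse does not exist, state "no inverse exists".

1111

Extended Euclidean algorithm:
1499 = 2·707 + 85
707 = 8·85 + 27
85 = 3·27 + 4
27 = 6·4 + 3
4 = 1·3 + 1
3 = 3·1 + 0
The gcd is 1. Working backward:
1 = 4 − 3
1 = −27 + 7·4
1 = 7·85 − 22·27
1 = −22·707 + 183·85
1 = 183·1499 − 388·707
Thus 707·(-388) ≡ 1 (mod 1499); reducing, -388 mod 1499 = 1111.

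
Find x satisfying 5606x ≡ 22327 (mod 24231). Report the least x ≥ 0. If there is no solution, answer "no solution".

First find gcd(5606, 24231):
24231 = 4*5606 + 1807
5606 = 3*1807 + 185
1807 = 9*185 + 142
185 = 1*142 + 43
142 = 3*43 + 13
43 = 3*13 + 4
13 = 3*4 + 1
4 = 4*1 + 0
gcd = 1, so a unique solution mod 24231 exists.
Back-substitute for the Bézout coefficients:
1 = 13 − 3·4
1 = −3·43 + 10·13
1 = 10·142 − 33·43
1 = −33·185 + 43·142
1 = 43·1807 − 420·185
1 = −420·5606 + 1303·1807
1 = 1303·24231 − 5632·5606
So 5606·(-5632) ≡ 1 (mod 24231), giving 5606⁻¹ ≡ 18599.
x ≡ 5606⁻¹·22327 ≡ 18599·22327 ≡ 13226 (mod 24231).

13226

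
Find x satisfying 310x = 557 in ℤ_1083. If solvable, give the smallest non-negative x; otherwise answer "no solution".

704

First find gcd(310, 1083):
1083 = 3×310 + 153
310 = 2×153 + 4
153 = 38×4 + 1
4 = 4×1 + 0
gcd = 1, so a unique solution mod 1083 exists.
Back-substitute for the Bézout coefficients:
1 = 153 − 38·4
1 = −38·310 + 77·153
1 = 77·1083 − 269·310
So 310·(-269) ≡ 1 (mod 1083), giving 310⁻¹ ≡ 814.
x ≡ 310⁻¹·557 ≡ 814·557 ≡ 704 (mod 1083).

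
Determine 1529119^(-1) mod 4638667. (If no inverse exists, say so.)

1076630

Extended Euclidean algorithm:
4638667 = 3×1529119 + 51310
1529119 = 29×51310 + 41129
51310 = 1×41129 + 10181
41129 = 4×10181 + 405
10181 = 25×405 + 56
405 = 7×56 + 13
56 = 4×13 + 4
13 = 3×4 + 1
4 = 4×1 + 0
The gcd is 1. Working backward:
1 = 13 − 3·4
1 = −3·56 + 13·13
1 = 13·405 − 94·56
1 = −94·10181 + 2363·405
1 = 2363·41129 − 9546·10181
1 = −9546·51310 + 11909·41129
1 = 11909·1529119 − 354907·51310
1 = −354907·4638667 + 1076630·1529119
So 1529119·1076630 ≡ 1 (mod 4638667).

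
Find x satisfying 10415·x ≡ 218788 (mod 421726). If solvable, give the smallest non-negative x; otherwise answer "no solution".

First find gcd(10415, 421726):
421726 = 40*10415 + 5126
10415 = 2*5126 + 163
5126 = 31*163 + 73
163 = 2*73 + 17
73 = 4*17 + 5
17 = 3*5 + 2
5 = 2*2 + 1
2 = 2*1 + 0
gcd = 1, so a unique solution mod 421726 exists.
Back-substitute for the Bézout coefficients:
1 = 5 − 2·2
1 = −2·17 + 7·5
1 = 7·73 − 30·17
1 = −30·163 + 67·73
1 = 67·5126 − 2107·163
1 = −2107·10415 + 4281·5126
1 = 4281·421726 − 173347·10415
So 10415·(-173347) ≡ 1 (mod 421726), giving 10415⁻¹ ≡ 248379.
x ≡ 10415⁻¹·218788 ≡ 248379·218788 ≡ 419196 (mod 421726).

419196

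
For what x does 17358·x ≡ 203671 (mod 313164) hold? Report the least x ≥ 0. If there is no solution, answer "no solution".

gcd(17358, 313164):
313164 = 18*17358 + 720
17358 = 24*720 + 78
720 = 9*78 + 18
78 = 4*18 + 6
18 = 3*6 + 0
gcd = 6, but 6 ∤ 203671, so the congruence has no solution.

no solution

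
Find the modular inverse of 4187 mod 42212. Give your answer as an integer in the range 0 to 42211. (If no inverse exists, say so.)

29499

Run Euclid on (42212, 4187):
42212 = 10×4187 + 342
4187 = 12×342 + 83
342 = 4×83 + 10
83 = 8×10 + 3
10 = 3×3 + 1
3 = 3×1 + 0
The gcd is 1. Working backward:
1 = 10 − 3·3
1 = −3·83 + 25·10
1 = 25·342 − 103·83
1 = −103·4187 + 1261·342
1 = 1261·42212 − 12713·4187
Hence 4187⁻¹ ≡ -12713 ≡ 29499 (mod 42212).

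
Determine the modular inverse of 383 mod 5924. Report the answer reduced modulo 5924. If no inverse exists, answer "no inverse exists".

Extended Euclidean algorithm:
5924 = 15×383 + 179
383 = 2×179 + 25
179 = 7×25 + 4
25 = 6×4 + 1
4 = 4×1 + 0
The gcd is 1. Working backward:
1 = 25 − 6·4
1 = −6·179 + 43·25
1 = 43·383 − 92·179
1 = −92·5924 + 1423·383
So 383·1423 ≡ 1 (mod 5924).

1423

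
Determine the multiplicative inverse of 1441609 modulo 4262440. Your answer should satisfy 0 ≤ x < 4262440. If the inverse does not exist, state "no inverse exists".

no inverse exists

Euclidean algorithm on 4262440, 1441609:
4262440 = 2×1441609 + 1379222
1441609 = 1×1379222 + 62387
1379222 = 22×62387 + 6708
62387 = 9×6708 + 2015
6708 = 3×2015 + 663
2015 = 3×663 + 26
663 = 25×26 + 13
26 = 2×13 + 0
The gcd is 13, not 1, hence no inverse exists.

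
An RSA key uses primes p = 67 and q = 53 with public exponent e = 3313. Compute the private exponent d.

φ(n) = (p−1)(q−1) = 66·52 = 3432.
Need d with 3313·d ≡ 1 (mod 3432). Apply the extended Euclidean algorithm:
3432 = 1*3313 + 119
3313 = 27*119 + 100
119 = 1*100 + 19
100 = 5*19 + 5
19 = 3*5 + 4
5 = 1*4 + 1
4 = 4*1 + 0
Back-substitute:
1 = 5 − 4
1 = −19 + 4·5
1 = 4·100 − 21·19
1 = −21·119 + 25·100
1 = 25·3313 − 696·119
1 = −696·3432 + 721·3313
So 3313·721 ≡ 1 (mod 3432), hence d = 721.

721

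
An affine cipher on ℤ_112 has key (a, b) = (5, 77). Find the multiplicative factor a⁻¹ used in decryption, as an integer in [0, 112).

Extended Euclidean algorithm:
112 = 22×5 + 2
5 = 2×2 + 1
2 = 2×1 + 0
Since gcd(5, 112) = 1, back-substitute to write 1 as a combination:
1 = 5 − 2·2
1 = −2·112 + 45·5
So 5·45 ≡ 1 (mod 112).

45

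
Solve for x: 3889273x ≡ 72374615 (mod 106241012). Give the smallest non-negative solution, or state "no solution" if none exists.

First find gcd(3889273, 106241012):
106241012 = 27×3889273 + 1230641
3889273 = 3×1230641 + 197350
1230641 = 6×197350 + 46541
197350 = 4×46541 + 11186
46541 = 4×11186 + 1797
11186 = 6×1797 + 404
1797 = 4×404 + 181
404 = 2×181 + 42
181 = 4×42 + 13
42 = 3×13 + 3
13 = 4×3 + 1
3 = 3×1 + 0
gcd = 1, so a unique solution mod 106241012 exists.
Back-substitute for the Bézout coefficients:
1 = 13 − 4·3
1 = −4·42 + 13·13
1 = 13·181 − 56·42
1 = −56·404 + 125·181
1 = 125·1797 − 556·404
1 = −556·11186 + 3461·1797
1 = 3461·46541 − 14400·11186
1 = −14400·197350 + 61061·46541
1 = 61061·1230641 − 380766·197350
1 = −380766·3889273 + 1203359·1230641
1 = 1203359·106241012 − 32871459·3889273
So 3889273·(-32871459) ≡ 1 (mod 106241012), giving 3889273⁻¹ ≡ 73369553.
x ≡ 3889273⁻¹·72374615 ≡ 73369553·72374615 ≡ 41743195 (mod 106241012).

41743195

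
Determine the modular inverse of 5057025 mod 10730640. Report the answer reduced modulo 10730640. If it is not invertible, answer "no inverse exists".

Compute gcd(5057025, 10730640):
10730640 = 2*5057025 + 616590
5057025 = 8*616590 + 124305
616590 = 4*124305 + 119370
124305 = 1*119370 + 4935
119370 = 24*4935 + 930
4935 = 5*930 + 285
930 = 3*285 + 75
285 = 3*75 + 60
75 = 1*60 + 15
60 = 4*15 + 0
The gcd is 15, not 1, hence no inverse exists.

no inverse exists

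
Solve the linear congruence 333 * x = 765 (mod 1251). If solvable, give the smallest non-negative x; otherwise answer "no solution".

115

First find gcd(333, 1251):
1251 = 3·333 + 252
333 = 1·252 + 81
252 = 3·81 + 9
81 = 9·9 + 0
gcd = 9 and 9 | 765, so solutions exist. Divide through by 9: 37x ≡ 85 (mod 139).
Now find 37⁻¹ mod 139:
139 = 3·37 + 28
37 = 1·28 + 9
28 = 3·9 + 1
9 = 9·1 + 0
Back-substitute:
1 = 28 − 3·9
1 = −3·37 + 4·28
1 = 4·139 − 15·37
So 37·(-15) ≡ 1 (mod 139), i.e. 37⁻¹ ≡ 124.
Then x ≡ 124·85 ≡ 115 (mod 139); the smallest non-negative solution is x = 115.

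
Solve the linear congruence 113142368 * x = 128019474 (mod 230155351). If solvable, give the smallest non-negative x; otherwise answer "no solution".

First find gcd(113142368, 230155351):
230155351 = 2×113142368 + 3870615
113142368 = 29×3870615 + 894533
3870615 = 4×894533 + 292483
894533 = 3×292483 + 17084
292483 = 17×17084 + 2055
17084 = 8×2055 + 644
2055 = 3×644 + 123
644 = 5×123 + 29
123 = 4×29 + 7
29 = 4×7 + 1
7 = 7×1 + 0
gcd = 1, so a unique solution mod 230155351 exists.
Back-substitute for the Bézout coefficients:
1 = 29 − 4·7
1 = −4·123 + 17·29
1 = 17·644 − 89·123
1 = −89·2055 + 284·644
1 = 284·17084 − 2361·2055
1 = −2361·292483 + 40421·17084
1 = 40421·894533 − 123624·292483
1 = −123624·3870615 + 534917·894533
1 = 534917·113142368 − 15636217·3870615
1 = −15636217·230155351 + 31807351·113142368
So 113142368·(31807351) ≡ 1 (mod 230155351), giving 113142368⁻¹ ≡ 31807351.
x ≡ 113142368⁻¹·128019474 ≡ 31807351·128019474 ≡ 89507399 (mod 230155351).

89507399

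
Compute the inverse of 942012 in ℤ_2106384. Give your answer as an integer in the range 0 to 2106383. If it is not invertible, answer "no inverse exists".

no inverse exists

Compute gcd(942012, 2106384):
2106384 = 2·942012 + 222360
942012 = 4·222360 + 52572
222360 = 4·52572 + 12072
52572 = 4·12072 + 4284
12072 = 2·4284 + 3504
4284 = 1·3504 + 780
3504 = 4·780 + 384
780 = 2·384 + 12
384 = 32·12 + 0
gcd(942012, 2106384) = 12 ≠ 1, so 942012 has no multiplicative inverse modulo 2106384.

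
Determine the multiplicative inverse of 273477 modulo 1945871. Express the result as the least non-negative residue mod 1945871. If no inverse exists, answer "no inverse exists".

1565793

Apply the Euclidean algorithm to 1945871 and 273477:
1945871 = 7·273477 + 31532
273477 = 8·31532 + 21221
31532 = 1·21221 + 10311
21221 = 2·10311 + 599
10311 = 17·599 + 128
599 = 4·128 + 87
128 = 1·87 + 41
87 = 2·41 + 5
41 = 8·5 + 1
5 = 5·1 + 0
Since gcd(273477, 1945871) = 1, back-substitute to write 1 as a combination:
1 = 41 − 8·5
1 = −8·87 + 17·41
1 = 17·128 − 25·87
1 = −25·599 + 117·128
1 = 117·10311 − 2014·599
1 = −2014·21221 + 4145·10311
1 = 4145·31532 − 6159·21221
1 = −6159·273477 + 53417·31532
1 = 53417·1945871 − 380078·273477
Hence 273477⁻¹ ≡ -380078 ≡ 1565793 (mod 1945871).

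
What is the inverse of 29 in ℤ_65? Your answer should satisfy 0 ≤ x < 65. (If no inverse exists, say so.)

Run Euclid on (65, 29):
65 = 2×29 + 7
29 = 4×7 + 1
7 = 7×1 + 0
The gcd is 1. Working backward:
1 = 29 − 4·7
1 = −4·65 + 9·29
So 29·9 ≡ 1 (mod 65).

9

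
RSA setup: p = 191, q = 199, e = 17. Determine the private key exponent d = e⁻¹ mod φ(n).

φ(n) = (p−1)(q−1) = 190·198 = 37620.
Need d with 17·d ≡ 1 (mod 37620). Apply the extended Euclidean algorithm:
37620 = 2212·17 + 16
17 = 1·16 + 1
16 = 16·1 + 0
Back-substitute:
1 = 17 − 16
1 = −37620 + 2213·17
So 17·2213 ≡ 1 (mod 37620), hence d = 2213.

2213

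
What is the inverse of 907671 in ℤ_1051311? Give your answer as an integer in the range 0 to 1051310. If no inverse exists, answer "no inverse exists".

Euclidean algorithm on 1051311, 907671:
1051311 = 1·907671 + 143640
907671 = 6·143640 + 45831
143640 = 3·45831 + 6147
45831 = 7·6147 + 2802
6147 = 2·2802 + 543
2802 = 5·543 + 87
543 = 6·87 + 21
87 = 4·21 + 3
21 = 7·3 + 0
The gcd is 3, not 1, hence no inverse exists.

no inverse exists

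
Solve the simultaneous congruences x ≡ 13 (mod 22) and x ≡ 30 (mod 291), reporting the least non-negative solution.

Write x = 13 + 22·k. Then 22·k ≡ 30 − 13 ≡ 17 (mod 291).
Need 22⁻¹ mod 291. Extended Euclid on (291, 22):
291 = 13×22 + 5
22 = 4×5 + 2
5 = 2×2 + 1
2 = 2×1 + 0
Back-substitute:
1 = 5 − 2·2
1 = −2·22 + 9·5
1 = 9·291 − 119·22
22⁻¹ ≡ 172 (mod 291), so k ≡ 172·17 ≡ 14 (mod 291).
x = 13 + 22·14 = 321.

321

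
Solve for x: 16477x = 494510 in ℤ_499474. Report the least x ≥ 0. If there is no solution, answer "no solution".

306832

First find gcd(16477, 499474):
499474 = 30×16477 + 5164
16477 = 3×5164 + 985
5164 = 5×985 + 239
985 = 4×239 + 29
239 = 8×29 + 7
29 = 4×7 + 1
7 = 7×1 + 0
gcd = 1, so a unique solution mod 499474 exists.
Back-substitute for the Bézout coefficients:
1 = 29 − 4·7
1 = −4·239 + 33·29
1 = 33·985 − 136·239
1 = −136·5164 + 713·985
1 = 713·16477 − 2275·5164
1 = −2275·499474 + 68963·16477
So 16477·(68963) ≡ 1 (mod 499474), giving 16477⁻¹ ≡ 68963.
x ≡ 16477⁻¹·494510 ≡ 68963·494510 ≡ 306832 (mod 499474).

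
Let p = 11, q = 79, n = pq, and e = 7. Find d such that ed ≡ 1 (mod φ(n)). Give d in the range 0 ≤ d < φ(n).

223

φ(n) = (p−1)(q−1) = 10·78 = 780.
Need d with 7·d ≡ 1 (mod 780). Apply the extended Euclidean algorithm:
780 = 111*7 + 3
7 = 2*3 + 1
3 = 3*1 + 0
Back-substitute:
1 = 7 − 2·3
1 = −2·780 + 223·7
So 7·223 ≡ 1 (mod 780), hence d = 223.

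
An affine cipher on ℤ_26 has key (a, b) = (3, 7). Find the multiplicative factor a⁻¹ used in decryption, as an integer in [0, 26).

9

gcd(26, 3) by repeated division:
26 = 8×3 + 2
3 = 1×2 + 1
2 = 2×1 + 0
The gcd is 1. Working backward:
1 = 3 − 2
1 = −26 + 9·3
So 3·9 ≡ 1 (mod 26).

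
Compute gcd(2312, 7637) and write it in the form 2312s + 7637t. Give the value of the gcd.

1

Repeated division:
7637 = 3*2312 + 701
2312 = 3*701 + 209
701 = 3*209 + 74
209 = 2*74 + 61
74 = 1*61 + 13
61 = 4*13 + 9
13 = 1*9 + 4
9 = 2*4 + 1
4 = 4*1 + 0
gcd(2312, 7637) = 1.
Express as a combination:
1 = 9 − 2·4
1 = −2·13 + 3·9
1 = 3·61 − 14·13
1 = −14·74 + 17·61
1 = 17·209 − 48·74
1 = −48·701 + 161·209
1 = 161·2312 − 531·701
1 = −531·7637 + 1754·2312
So 1 = (-531)·7637 + (1754)·2312.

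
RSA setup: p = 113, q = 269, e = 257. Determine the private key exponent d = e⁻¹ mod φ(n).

φ(n) = (p−1)(q−1) = 112·268 = 30016.
Need d with 257·d ≡ 1 (mod 30016). Apply the extended Euclidean algorithm:
30016 = 116×257 + 204
257 = 1×204 + 53
204 = 3×53 + 45
53 = 1×45 + 8
45 = 5×8 + 5
8 = 1×5 + 3
5 = 1×3 + 2
3 = 1×2 + 1
2 = 2×1 + 0
Back-substitute:
1 = 3 − 2
1 = −5 + 2·3
1 = 2·8 − 3·5
1 = −3·45 + 17·8
1 = 17·53 − 20·45
1 = −20·204 + 77·53
1 = 77·257 − 97·204
1 = −97·30016 + 11329·257
So 257·11329 ≡ 1 (mod 30016), hence d = 11329.

11329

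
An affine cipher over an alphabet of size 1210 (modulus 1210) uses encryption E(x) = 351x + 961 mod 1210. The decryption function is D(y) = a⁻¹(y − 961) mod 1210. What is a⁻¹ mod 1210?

Apply the Euclidean algorithm to 1210 and 351:
1210 = 3*351 + 157
351 = 2*157 + 37
157 = 4*37 + 9
37 = 4*9 + 1
9 = 9*1 + 0
Since gcd(351, 1210) = 1, back-substitute to write 1 as a combination:
1 = 37 − 4·9
1 = −4·157 + 17·37
1 = 17·351 − 38·157
1 = −38·1210 + 131·351
So 351·131 ≡ 1 (mod 1210).

131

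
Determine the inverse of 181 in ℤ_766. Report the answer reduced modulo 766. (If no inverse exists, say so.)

gcd(766, 181) by repeated division:
766 = 4·181 + 42
181 = 4·42 + 13
42 = 3·13 + 3
13 = 4·3 + 1
3 = 3·1 + 0
gcd = 1, so the inverse exists. Back-substitute:
1 = 13 − 4·3
1 = −4·42 + 13·13
1 = 13·181 − 56·42
1 = −56·766 + 237·181
So 181·237 ≡ 1 (mod 766).

237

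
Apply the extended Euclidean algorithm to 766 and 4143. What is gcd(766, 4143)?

Apply Euclid's algorithm to 4143 and 766:
4143 = 5×766 + 313
766 = 2×313 + 140
313 = 2×140 + 33
140 = 4×33 + 8
33 = 4×8 + 1
8 = 8×1 + 0
gcd(766, 4143) = 1.
Working backward:
1 = 33 − 4·8
1 = −4·140 + 17·33
1 = 17·313 − 38·140
1 = −38·766 + 93·313
1 = 93·4143 − 503·766
So 1 = (93)·4143 + (-503)·766.

1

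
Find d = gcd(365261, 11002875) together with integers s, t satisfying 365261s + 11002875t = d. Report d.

13

Repeated division:
11002875 = 30*365261 + 45045
365261 = 8*45045 + 4901
45045 = 9*4901 + 936
4901 = 5*936 + 221
936 = 4*221 + 52
221 = 4*52 + 13
52 = 4*13 + 0
gcd(365261, 11002875) = 13.
Express as a combination:
13 = 221 − 4·52
13 = −4·936 + 17·221
13 = 17·4901 − 89·936
13 = −89·45045 + 818·4901
13 = 818·365261 − 6633·45045
13 = −6633·11002875 + 199808·365261
So 13 = (-6633)·11002875 + (199808)·365261.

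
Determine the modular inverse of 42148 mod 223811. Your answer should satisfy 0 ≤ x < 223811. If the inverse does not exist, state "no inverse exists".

Extended Euclidean algorithm:
223811 = 5×42148 + 13071
42148 = 3×13071 + 2935
13071 = 4×2935 + 1331
2935 = 2×1331 + 273
1331 = 4×273 + 239
273 = 1×239 + 34
239 = 7×34 + 1
34 = 34×1 + 0
The gcd is 1. Working backward:
1 = 239 − 7·34
1 = −7·273 + 8·239
1 = 8·1331 − 39·273
1 = −39·2935 + 86·1331
1 = 86·13071 − 383·2935
1 = −383·42148 + 1235·13071
1 = 1235·223811 − 6558·42148
Thus 42148·(-6558) ≡ 1 (mod 223811); reducing, -6558 mod 223811 = 217253.

217253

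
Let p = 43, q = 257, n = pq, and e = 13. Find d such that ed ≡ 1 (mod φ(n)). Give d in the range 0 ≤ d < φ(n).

φ(n) = (p−1)(q−1) = 42·256 = 10752.
Need d with 13·d ≡ 1 (mod 10752). Apply the extended Euclidean algorithm:
10752 = 827*13 + 1
13 = 13*1 + 0
Back-substitute:
1 = 10752 − 827·13
So 13·(-827) ≡ 1 (mod 10752), hence d ≡ -827 ≡ 9925 (mod 10752).

9925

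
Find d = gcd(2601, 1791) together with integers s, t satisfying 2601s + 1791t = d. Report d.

9

Apply Euclid's algorithm to 2601 and 1791:
2601 = 1·1791 + 810
1791 = 2·810 + 171
810 = 4·171 + 126
171 = 1·126 + 45
126 = 2·45 + 36
45 = 1·36 + 9
36 = 4·9 + 0
gcd(2601, 1791) = 9.
Express as a combination:
9 = 45 − 36
9 = −126 + 3·45
9 = 3·171 − 4·126
9 = −4·810 + 19·171
9 = 19·1791 − 42·810
9 = −42·2601 + 61·1791
So 9 = (-42)·2601 + (61)·1791.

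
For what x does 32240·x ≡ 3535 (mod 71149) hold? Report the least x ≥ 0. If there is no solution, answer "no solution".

gcd(32240, 71149):
71149 = 2·32240 + 6669
32240 = 4·6669 + 5564
6669 = 1·5564 + 1105
5564 = 5·1105 + 39
1105 = 28·39 + 13
39 = 3·13 + 0
gcd = 13, but 13 ∤ 3535, so the congruence has no solution.

no solution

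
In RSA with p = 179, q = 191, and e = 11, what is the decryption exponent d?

27671

φ(n) = (p−1)(q−1) = 178·190 = 33820.
Need d with 11·d ≡ 1 (mod 33820). Apply the extended Euclidean algorithm:
33820 = 3074·11 + 6
11 = 1·6 + 5
6 = 1·5 + 1
5 = 5·1 + 0
Back-substitute:
1 = 6 − 5
1 = −11 + 2·6
1 = 2·33820 − 6149·11
So 11·(-6149) ≡ 1 (mod 33820), hence d ≡ -6149 ≡ 27671 (mod 33820).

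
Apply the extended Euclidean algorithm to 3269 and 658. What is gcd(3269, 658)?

7

Apply Euclid's algorithm to 3269 and 658:
3269 = 4*658 + 637
658 = 1*637 + 21
637 = 30*21 + 7
21 = 3*7 + 0
gcd(3269, 658) = 7.
Express as a combination:
7 = 637 − 30·21
7 = −30·658 + 31·637
7 = 31·3269 − 154·658
So 7 = (31)·3269 + (-154)·658.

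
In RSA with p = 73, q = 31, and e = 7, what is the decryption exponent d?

1543

φ(n) = (p−1)(q−1) = 72·30 = 2160.
Need d with 7·d ≡ 1 (mod 2160). Apply the extended Euclidean algorithm:
2160 = 308*7 + 4
7 = 1*4 + 3
4 = 1*3 + 1
3 = 3*1 + 0
Back-substitute:
1 = 4 − 3
1 = −7 + 2·4
1 = 2·2160 − 617·7
So 7·(-617) ≡ 1 (mod 2160), hence d ≡ -617 ≡ 1543 (mod 2160).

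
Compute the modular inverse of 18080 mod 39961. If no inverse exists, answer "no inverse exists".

Extended Euclidean algorithm:
39961 = 2·18080 + 3801
18080 = 4·3801 + 2876
3801 = 1·2876 + 925
2876 = 3·925 + 101
925 = 9·101 + 16
101 = 6·16 + 5
16 = 3·5 + 1
5 = 5·1 + 0
gcd = 1, so the inverse exists. Back-substitute:
1 = 16 − 3·5
1 = −3·101 + 19·16
1 = 19·925 − 174·101
1 = −174·2876 + 541·925
1 = 541·3801 − 715·2876
1 = −715·18080 + 3401·3801
1 = 3401·39961 − 7517·18080
Thus 18080·(-7517) ≡ 1 (mod 39961); reducing, -7517 mod 39961 = 32444.

32444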